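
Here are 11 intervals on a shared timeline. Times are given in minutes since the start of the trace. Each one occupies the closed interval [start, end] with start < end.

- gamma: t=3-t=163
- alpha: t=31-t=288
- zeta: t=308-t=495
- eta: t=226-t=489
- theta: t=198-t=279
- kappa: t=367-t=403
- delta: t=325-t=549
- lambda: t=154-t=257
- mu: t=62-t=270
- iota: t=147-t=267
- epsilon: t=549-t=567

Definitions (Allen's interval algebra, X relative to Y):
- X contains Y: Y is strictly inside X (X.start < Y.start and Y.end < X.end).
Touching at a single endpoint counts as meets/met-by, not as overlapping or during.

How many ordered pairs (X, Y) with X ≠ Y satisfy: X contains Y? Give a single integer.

Checking all 110 ordered pairs for relation 'contains'; matching pairs in alphabetical order:
(alpha, iota): alpha contains iota ✓
(alpha, lambda): alpha contains lambda ✓
(alpha, mu): alpha contains mu ✓
(alpha, theta): alpha contains theta ✓
(delta, kappa): delta contains kappa ✓
(eta, kappa): eta contains kappa ✓
(iota, lambda): iota contains lambda ✓
(mu, iota): mu contains iota ✓
(mu, lambda): mu contains lambda ✓
(zeta, kappa): zeta contains kappa ✓
Count: 10.

10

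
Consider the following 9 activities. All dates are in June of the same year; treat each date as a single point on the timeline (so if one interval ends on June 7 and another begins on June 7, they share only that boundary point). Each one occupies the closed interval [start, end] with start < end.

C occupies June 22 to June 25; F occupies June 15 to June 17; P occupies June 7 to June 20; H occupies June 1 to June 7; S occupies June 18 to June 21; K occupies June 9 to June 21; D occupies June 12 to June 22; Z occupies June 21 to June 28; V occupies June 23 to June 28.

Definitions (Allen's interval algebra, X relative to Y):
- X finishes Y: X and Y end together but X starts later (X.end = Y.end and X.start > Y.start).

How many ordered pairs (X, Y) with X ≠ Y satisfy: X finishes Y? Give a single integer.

Checking all 72 ordered pairs for relation 'finishes'; matching pairs in alphabetical order:
(S, K): S finishes K ✓
(V, Z): V finishes Z ✓
Count: 2.

2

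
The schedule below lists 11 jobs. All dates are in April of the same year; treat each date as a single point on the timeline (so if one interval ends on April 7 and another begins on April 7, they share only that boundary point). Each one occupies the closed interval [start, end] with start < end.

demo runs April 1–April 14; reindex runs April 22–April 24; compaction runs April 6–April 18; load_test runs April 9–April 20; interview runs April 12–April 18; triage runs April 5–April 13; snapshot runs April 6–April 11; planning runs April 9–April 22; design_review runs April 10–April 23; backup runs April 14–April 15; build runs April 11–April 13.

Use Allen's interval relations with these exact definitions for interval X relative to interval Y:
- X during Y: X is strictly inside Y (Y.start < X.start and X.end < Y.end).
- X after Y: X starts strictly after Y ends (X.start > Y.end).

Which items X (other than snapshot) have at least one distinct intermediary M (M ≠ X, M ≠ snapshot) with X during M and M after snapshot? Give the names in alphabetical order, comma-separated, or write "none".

Target snapshot = [April 6, April 11].
Intermediaries M with M after snapshot: backup, interview, reindex.
Via backup — items with X during backup: none.
Via interview — items with X during interview: backup.
Via reindex — items with X during reindex: none.
Union: backup.

backup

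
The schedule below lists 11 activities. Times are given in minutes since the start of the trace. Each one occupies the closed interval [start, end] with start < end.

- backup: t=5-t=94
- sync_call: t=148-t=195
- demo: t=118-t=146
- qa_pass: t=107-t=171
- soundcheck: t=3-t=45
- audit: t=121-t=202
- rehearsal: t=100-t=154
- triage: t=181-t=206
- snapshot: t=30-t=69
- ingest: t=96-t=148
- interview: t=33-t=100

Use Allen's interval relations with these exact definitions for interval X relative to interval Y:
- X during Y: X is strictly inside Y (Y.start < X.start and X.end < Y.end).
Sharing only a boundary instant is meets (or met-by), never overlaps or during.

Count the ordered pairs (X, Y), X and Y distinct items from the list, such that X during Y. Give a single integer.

Checking all 110 ordered pairs for relation 'during'; matching pairs in alphabetical order:
(demo, ingest): demo during ingest ✓
(demo, qa_pass): demo during qa_pass ✓
(demo, rehearsal): demo during rehearsal ✓
(snapshot, backup): snapshot during backup ✓
(sync_call, audit): sync_call during audit ✓
Count: 5.

5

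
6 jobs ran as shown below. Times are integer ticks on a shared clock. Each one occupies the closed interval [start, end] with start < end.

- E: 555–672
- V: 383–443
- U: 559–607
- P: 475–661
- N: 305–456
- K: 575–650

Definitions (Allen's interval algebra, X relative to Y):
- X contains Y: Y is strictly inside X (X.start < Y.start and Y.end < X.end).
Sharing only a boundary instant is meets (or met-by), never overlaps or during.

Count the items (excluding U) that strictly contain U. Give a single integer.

Target U = [559, 607].
E [555, 672] → contains → counts.
K [575, 650] → overlapped-by → no.
N [305, 456] → before → no.
P [475, 661] → contains → counts.
V [383, 443] → before → no.
Total: 2.

2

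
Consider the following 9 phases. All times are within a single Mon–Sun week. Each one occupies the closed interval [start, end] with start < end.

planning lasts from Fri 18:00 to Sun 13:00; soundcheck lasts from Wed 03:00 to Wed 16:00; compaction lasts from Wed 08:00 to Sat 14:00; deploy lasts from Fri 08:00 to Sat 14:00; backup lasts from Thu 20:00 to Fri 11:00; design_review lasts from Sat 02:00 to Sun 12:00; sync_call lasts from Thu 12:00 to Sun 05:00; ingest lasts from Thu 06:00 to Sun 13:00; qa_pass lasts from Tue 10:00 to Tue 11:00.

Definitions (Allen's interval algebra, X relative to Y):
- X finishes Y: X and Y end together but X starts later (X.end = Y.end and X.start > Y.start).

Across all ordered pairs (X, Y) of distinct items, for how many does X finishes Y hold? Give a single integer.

2

Checking all 72 ordered pairs for relation 'finishes'; matching pairs in alphabetical order:
(deploy, compaction): deploy finishes compaction ✓
(planning, ingest): planning finishes ingest ✓
Count: 2.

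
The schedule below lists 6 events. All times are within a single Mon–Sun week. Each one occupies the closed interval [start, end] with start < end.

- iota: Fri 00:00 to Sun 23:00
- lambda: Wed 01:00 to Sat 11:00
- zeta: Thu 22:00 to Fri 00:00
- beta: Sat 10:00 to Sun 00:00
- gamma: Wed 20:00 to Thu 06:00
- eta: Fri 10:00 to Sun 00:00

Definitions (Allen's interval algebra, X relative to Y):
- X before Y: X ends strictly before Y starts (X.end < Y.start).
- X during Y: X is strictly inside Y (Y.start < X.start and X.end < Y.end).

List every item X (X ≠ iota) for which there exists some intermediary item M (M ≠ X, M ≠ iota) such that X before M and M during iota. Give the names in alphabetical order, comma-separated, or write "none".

gamma, zeta

Target iota = [Fri 00:00, Sun 23:00].
Intermediaries M with M during iota: beta, eta.
Via beta — items with X before beta: gamma, zeta.
Via eta — items with X before eta: gamma, zeta.
Union: gamma, zeta.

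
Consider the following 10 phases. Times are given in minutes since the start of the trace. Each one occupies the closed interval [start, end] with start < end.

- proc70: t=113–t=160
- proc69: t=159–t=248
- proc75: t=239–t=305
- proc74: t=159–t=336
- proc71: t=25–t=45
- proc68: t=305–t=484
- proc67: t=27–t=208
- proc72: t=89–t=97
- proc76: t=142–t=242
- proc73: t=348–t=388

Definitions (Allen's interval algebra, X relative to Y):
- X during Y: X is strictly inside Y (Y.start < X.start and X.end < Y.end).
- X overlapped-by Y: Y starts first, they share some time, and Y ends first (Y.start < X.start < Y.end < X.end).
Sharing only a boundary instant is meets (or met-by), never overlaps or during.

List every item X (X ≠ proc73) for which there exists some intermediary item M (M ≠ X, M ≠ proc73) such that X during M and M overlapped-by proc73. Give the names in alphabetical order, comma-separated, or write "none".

none

Target proc73 = [t=348, t=388].
Intermediaries M with M overlapped-by proc73: none.
Union: none.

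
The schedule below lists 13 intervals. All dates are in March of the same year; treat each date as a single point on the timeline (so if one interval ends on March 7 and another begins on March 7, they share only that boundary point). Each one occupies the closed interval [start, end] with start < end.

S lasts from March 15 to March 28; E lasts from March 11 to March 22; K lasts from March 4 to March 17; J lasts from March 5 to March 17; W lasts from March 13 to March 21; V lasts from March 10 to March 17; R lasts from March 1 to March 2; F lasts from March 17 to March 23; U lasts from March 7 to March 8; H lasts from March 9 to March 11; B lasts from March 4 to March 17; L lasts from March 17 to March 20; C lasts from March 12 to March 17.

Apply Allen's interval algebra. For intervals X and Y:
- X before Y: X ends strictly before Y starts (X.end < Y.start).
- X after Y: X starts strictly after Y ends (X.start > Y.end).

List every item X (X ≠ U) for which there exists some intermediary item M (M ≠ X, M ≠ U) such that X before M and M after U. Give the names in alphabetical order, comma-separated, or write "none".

Target U = [March 7, March 8].
Intermediaries M with M after U: C, E, F, H, L, S, V, W.
Via C — items with X before C: H, R.
Via E — items with X before E: R.
Via F — items with X before F: H, R.
Via H — items with X before H: R.
Via L — items with X before L: H, R.
Via S — items with X before S: H, R.
Via V — items with X before V: R.
Via W — items with X before W: H, R.
Union: H, R.

H, R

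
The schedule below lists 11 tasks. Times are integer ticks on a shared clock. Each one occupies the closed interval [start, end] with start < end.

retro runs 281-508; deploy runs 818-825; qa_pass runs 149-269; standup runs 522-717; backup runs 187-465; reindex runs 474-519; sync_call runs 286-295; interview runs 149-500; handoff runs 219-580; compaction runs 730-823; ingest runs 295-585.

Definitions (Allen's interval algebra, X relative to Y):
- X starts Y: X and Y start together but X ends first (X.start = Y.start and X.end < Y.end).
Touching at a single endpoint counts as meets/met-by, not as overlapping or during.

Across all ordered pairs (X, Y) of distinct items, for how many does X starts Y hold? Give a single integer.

Checking all 110 ordered pairs for relation 'starts'; matching pairs in alphabetical order:
(qa_pass, interview): qa_pass starts interview ✓
Count: 1.

1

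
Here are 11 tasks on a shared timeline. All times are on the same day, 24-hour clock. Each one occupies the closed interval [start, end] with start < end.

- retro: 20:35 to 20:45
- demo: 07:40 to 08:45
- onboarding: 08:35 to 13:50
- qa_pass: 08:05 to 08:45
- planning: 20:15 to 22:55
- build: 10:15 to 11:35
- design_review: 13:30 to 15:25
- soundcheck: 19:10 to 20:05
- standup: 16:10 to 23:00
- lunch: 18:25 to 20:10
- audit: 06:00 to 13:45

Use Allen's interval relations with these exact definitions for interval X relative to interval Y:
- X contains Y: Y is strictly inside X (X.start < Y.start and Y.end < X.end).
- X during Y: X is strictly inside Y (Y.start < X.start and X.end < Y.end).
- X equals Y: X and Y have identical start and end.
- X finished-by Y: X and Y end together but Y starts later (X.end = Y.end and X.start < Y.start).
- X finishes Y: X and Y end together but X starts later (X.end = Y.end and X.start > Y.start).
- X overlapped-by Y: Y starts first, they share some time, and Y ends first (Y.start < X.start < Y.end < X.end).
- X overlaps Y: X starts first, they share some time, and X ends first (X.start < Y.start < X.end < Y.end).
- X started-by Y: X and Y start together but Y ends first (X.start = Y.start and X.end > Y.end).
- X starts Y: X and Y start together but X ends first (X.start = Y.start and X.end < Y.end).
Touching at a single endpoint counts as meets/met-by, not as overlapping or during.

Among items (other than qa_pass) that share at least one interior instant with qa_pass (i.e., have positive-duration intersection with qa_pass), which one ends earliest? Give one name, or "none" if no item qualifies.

Target qa_pass = [08:05, 08:45].
audit [06:00, 13:45] → contains → candidate.
build [10:15, 11:35] → after → excluded.
demo [07:40, 08:45] → finished-by → candidate.
design_review [13:30, 15:25] → after → excluded.
lunch [18:25, 20:10] → after → excluded.
onboarding [08:35, 13:50] → overlapped-by → candidate.
planning [20:15, 22:55] → after → excluded.
retro [20:35, 20:45] → after → excluded.
soundcheck [19:10, 20:05] → after → excluded.
standup [16:10, 23:00] → after → excluded.
Among candidates, earliest end is 08:45 → demo.

demo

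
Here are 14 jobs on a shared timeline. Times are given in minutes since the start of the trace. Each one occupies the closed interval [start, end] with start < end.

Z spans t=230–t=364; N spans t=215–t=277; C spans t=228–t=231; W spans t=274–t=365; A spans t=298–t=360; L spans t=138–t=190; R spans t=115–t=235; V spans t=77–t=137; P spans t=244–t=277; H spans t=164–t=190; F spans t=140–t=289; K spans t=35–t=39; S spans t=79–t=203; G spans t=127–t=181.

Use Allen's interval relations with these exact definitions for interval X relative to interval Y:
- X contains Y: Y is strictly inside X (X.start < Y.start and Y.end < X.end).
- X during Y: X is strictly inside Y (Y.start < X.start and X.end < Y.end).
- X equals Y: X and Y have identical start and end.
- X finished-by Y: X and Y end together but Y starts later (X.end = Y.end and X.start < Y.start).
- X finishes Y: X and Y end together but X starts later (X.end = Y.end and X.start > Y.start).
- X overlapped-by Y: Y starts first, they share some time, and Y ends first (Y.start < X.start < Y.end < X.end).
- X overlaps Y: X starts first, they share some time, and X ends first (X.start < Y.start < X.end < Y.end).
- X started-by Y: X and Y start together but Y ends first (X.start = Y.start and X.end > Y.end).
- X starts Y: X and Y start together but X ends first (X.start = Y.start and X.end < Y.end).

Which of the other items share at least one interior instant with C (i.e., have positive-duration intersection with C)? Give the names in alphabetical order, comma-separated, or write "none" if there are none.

Target C = [t=228, t=231].
A [t=298, t=360] → after → no.
F [t=140, t=289] → contains → yes.
G [t=127, t=181] → before → no.
H [t=164, t=190] → before → no.
K [t=35, t=39] → before → no.
L [t=138, t=190] → before → no.
N [t=215, t=277] → contains → yes.
P [t=244, t=277] → after → no.
R [t=115, t=235] → contains → yes.
S [t=79, t=203] → before → no.
V [t=77, t=137] → before → no.
W [t=274, t=365] → after → no.
Z [t=230, t=364] → overlapped-by → yes.
Result: F, N, R, Z.

F, N, R, Z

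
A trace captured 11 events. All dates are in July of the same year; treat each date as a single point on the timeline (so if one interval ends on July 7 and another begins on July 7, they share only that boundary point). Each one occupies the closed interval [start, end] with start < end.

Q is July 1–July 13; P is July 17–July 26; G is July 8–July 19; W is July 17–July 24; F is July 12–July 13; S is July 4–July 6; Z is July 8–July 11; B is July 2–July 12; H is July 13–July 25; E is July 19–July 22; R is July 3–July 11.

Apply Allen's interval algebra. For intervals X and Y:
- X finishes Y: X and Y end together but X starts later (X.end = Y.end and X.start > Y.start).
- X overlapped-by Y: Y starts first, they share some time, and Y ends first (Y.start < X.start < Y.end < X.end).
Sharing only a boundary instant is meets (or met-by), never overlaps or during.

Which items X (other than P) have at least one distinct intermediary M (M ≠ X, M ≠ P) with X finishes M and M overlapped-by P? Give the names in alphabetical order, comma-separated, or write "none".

none

Target P = [July 17, July 26].
Intermediaries M with M overlapped-by P: none.
Union: none.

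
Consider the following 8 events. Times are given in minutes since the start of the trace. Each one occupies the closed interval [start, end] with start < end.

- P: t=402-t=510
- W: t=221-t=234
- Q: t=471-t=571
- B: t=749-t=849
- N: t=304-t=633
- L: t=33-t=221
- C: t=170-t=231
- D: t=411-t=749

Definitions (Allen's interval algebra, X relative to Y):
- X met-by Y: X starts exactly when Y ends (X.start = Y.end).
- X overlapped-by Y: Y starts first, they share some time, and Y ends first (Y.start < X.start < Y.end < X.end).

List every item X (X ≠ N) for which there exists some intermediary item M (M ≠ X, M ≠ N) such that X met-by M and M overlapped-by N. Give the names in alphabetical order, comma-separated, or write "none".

B

Target N = [t=304, t=633].
Intermediaries M with M overlapped-by N: D.
Via D — items with X met-by D: B.
Union: B.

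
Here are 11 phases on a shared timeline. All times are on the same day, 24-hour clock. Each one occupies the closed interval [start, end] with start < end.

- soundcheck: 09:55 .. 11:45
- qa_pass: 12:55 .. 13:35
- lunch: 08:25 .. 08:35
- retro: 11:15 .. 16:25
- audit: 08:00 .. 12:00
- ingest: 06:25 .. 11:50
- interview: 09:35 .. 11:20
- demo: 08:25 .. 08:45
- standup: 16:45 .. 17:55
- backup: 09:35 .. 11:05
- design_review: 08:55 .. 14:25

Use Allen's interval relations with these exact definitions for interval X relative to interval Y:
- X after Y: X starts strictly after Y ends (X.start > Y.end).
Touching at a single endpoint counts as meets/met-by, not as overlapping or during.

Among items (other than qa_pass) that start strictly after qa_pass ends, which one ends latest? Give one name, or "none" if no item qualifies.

Target qa_pass = [12:55, 13:35].
audit [08:00, 12:00] → before → excluded.
backup [09:35, 11:05] → before → excluded.
demo [08:25, 08:45] → before → excluded.
design_review [08:55, 14:25] → contains → excluded.
ingest [06:25, 11:50] → before → excluded.
interview [09:35, 11:20] → before → excluded.
lunch [08:25, 08:35] → before → excluded.
retro [11:15, 16:25] → contains → excluded.
soundcheck [09:55, 11:45] → before → excluded.
standup [16:45, 17:55] → after → candidate.
Among candidates, latest end is 17:55 → standup.

standup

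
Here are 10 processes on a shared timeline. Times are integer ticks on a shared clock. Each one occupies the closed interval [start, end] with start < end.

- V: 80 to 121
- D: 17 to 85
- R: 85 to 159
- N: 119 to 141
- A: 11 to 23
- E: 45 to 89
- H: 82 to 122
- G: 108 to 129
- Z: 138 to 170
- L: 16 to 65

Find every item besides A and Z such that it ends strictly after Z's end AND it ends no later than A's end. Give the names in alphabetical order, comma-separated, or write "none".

none

Conditions: its end is strictly after Z's end (X.end > 170) AND its end is no later than A's end (X.end <= 23).
D: end 85 > 170? ✗; end 85 <= 23? ✗ → no.
E: end 89 > 170? ✗; end 89 <= 23? ✗ → no.
G: end 129 > 170? ✗; end 129 <= 23? ✗ → no.
H: end 122 > 170? ✗; end 122 <= 23? ✗ → no.
L: end 65 > 170? ✗; end 65 <= 23? ✗ → no.
N: end 141 > 170? ✗; end 141 <= 23? ✗ → no.
R: end 159 > 170? ✗; end 159 <= 23? ✗ → no.
V: end 121 > 170? ✗; end 121 <= 23? ✗ → no.
Result: none.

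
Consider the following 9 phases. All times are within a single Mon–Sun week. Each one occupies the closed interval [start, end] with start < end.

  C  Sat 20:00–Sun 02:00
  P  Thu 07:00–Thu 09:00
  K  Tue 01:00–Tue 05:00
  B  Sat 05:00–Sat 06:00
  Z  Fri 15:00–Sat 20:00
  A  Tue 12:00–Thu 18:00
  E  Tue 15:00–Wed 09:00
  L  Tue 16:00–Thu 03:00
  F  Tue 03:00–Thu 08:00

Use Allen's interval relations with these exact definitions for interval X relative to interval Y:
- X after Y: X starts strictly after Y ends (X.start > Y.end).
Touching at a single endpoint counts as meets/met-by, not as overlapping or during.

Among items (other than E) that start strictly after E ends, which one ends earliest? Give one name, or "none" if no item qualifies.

P

Target E = [Tue 15:00, Wed 09:00].
A [Tue 12:00, Thu 18:00] → contains → excluded.
B [Sat 05:00, Sat 06:00] → after → candidate.
C [Sat 20:00, Sun 02:00] → after → candidate.
F [Tue 03:00, Thu 08:00] → contains → excluded.
K [Tue 01:00, Tue 05:00] → before → excluded.
L [Tue 16:00, Thu 03:00] → overlapped-by → excluded.
P [Thu 07:00, Thu 09:00] → after → candidate.
Z [Fri 15:00, Sat 20:00] → after → candidate.
Among candidates, earliest end is Thu 09:00 → P.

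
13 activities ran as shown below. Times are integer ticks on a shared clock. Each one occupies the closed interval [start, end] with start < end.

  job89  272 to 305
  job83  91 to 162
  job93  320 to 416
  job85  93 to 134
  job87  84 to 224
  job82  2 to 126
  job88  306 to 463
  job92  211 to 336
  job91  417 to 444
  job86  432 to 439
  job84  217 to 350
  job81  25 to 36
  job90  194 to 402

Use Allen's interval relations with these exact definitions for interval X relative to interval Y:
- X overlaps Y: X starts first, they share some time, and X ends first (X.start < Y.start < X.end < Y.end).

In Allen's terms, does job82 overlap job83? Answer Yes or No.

Yes

job82 = [2, 126], job83 = [91, 162].
Actual relation of job82 to job83: overlaps.
Asked whether 'overlaps' holds → Yes.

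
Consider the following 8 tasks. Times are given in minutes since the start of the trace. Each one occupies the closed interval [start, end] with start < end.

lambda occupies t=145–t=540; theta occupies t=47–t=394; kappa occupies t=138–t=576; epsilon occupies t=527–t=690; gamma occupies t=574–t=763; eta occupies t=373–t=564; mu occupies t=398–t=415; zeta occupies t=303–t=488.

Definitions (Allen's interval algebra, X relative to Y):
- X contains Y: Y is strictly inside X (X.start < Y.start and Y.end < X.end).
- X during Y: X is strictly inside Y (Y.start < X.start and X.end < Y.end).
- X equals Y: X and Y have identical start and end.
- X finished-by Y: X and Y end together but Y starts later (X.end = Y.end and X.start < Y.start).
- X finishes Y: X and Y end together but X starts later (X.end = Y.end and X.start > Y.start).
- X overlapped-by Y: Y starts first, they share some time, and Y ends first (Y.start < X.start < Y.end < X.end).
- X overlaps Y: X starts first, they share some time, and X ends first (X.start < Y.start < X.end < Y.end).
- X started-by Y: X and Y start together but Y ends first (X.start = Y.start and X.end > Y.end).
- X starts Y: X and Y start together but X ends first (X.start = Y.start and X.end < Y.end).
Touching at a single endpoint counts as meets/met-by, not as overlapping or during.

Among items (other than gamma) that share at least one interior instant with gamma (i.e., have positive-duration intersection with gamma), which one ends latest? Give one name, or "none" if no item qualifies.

epsilon

Target gamma = [t=574, t=763].
epsilon [t=527, t=690] → overlaps → candidate.
eta [t=373, t=564] → before → excluded.
kappa [t=138, t=576] → overlaps → candidate.
lambda [t=145, t=540] → before → excluded.
mu [t=398, t=415] → before → excluded.
theta [t=47, t=394] → before → excluded.
zeta [t=303, t=488] → before → excluded.
Among candidates, latest end is t=690 → epsilon.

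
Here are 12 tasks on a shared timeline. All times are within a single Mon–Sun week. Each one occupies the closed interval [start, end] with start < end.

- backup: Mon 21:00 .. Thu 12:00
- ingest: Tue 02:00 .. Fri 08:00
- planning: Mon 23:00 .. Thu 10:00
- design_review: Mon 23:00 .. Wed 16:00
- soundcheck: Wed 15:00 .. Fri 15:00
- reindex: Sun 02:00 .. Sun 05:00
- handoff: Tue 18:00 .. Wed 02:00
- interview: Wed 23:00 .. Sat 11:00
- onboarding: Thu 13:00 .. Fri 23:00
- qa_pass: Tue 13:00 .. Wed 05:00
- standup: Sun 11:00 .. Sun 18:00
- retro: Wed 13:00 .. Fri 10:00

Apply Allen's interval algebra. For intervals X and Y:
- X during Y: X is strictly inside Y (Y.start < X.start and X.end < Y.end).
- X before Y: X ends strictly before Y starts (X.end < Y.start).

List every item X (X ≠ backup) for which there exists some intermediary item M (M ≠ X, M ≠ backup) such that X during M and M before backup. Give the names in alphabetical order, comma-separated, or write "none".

none

Target backup = [Mon 21:00, Thu 12:00].
Intermediaries M with M before backup: none.
Union: none.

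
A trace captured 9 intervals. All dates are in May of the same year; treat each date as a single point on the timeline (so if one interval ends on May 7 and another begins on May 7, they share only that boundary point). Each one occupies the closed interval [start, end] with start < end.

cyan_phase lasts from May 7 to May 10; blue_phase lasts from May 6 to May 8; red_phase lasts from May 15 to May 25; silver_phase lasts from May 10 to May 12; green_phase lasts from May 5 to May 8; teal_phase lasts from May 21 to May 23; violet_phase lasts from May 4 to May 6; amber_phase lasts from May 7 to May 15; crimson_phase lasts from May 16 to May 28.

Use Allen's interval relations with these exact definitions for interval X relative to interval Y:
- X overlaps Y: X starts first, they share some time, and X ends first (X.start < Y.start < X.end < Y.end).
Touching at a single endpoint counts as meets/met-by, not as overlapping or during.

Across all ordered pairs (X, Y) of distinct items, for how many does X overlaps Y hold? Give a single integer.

Checking all 72 ordered pairs for relation 'overlaps'; matching pairs in alphabetical order:
(blue_phase, amber_phase): blue_phase overlaps amber_phase ✓
(blue_phase, cyan_phase): blue_phase overlaps cyan_phase ✓
(green_phase, amber_phase): green_phase overlaps amber_phase ✓
(green_phase, cyan_phase): green_phase overlaps cyan_phase ✓
(red_phase, crimson_phase): red_phase overlaps crimson_phase ✓
(violet_phase, green_phase): violet_phase overlaps green_phase ✓
Count: 6.

6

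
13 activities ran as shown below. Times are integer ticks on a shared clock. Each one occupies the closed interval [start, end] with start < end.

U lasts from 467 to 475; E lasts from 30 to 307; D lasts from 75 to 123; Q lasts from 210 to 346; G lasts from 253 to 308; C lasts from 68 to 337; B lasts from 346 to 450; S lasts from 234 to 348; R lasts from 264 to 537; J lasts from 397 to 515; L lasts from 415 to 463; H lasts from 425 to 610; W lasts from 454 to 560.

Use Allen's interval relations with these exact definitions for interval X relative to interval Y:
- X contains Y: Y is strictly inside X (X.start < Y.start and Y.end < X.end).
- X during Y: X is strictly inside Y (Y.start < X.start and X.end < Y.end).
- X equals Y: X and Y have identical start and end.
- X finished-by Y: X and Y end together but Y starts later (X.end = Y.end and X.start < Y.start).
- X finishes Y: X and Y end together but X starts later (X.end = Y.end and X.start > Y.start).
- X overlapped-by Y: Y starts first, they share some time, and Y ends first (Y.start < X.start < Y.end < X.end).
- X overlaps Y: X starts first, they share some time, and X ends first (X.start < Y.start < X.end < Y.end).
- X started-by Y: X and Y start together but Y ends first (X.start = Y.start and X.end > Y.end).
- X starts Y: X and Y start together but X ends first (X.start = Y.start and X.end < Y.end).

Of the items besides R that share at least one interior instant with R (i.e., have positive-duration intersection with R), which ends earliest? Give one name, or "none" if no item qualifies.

E

Target R = [264, 537].
B [346, 450] → during → candidate.
C [68, 337] → overlaps → candidate.
D [75, 123] → before → excluded.
E [30, 307] → overlaps → candidate.
G [253, 308] → overlaps → candidate.
H [425, 610] → overlapped-by → candidate.
J [397, 515] → during → candidate.
L [415, 463] → during → candidate.
Q [210, 346] → overlaps → candidate.
S [234, 348] → overlaps → candidate.
U [467, 475] → during → candidate.
W [454, 560] → overlapped-by → candidate.
Among candidates, earliest end is 307 → E.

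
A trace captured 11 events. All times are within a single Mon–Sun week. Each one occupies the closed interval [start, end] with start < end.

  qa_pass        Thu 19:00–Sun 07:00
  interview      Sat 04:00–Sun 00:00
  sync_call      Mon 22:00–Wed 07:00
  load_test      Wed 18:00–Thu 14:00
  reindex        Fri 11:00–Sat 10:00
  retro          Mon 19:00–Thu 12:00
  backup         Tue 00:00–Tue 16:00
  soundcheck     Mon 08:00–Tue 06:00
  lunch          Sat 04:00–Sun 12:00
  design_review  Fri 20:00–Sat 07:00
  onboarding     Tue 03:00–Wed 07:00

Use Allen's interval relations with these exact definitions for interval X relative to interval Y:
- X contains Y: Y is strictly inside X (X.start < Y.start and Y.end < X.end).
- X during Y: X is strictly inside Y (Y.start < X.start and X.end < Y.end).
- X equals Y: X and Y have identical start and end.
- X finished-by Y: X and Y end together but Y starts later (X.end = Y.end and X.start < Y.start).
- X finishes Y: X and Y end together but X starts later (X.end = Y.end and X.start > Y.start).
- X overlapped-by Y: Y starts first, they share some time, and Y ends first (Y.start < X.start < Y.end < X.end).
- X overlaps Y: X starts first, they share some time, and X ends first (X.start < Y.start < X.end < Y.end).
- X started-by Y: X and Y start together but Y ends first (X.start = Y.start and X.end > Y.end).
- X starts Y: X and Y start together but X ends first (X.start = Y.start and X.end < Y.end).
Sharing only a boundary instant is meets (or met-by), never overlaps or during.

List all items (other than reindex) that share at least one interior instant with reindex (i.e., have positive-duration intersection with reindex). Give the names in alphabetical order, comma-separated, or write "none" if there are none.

Target reindex = [Fri 11:00, Sat 10:00].
backup [Tue 00:00, Tue 16:00] → before → no.
design_review [Fri 20:00, Sat 07:00] → during → yes.
interview [Sat 04:00, Sun 00:00] → overlapped-by → yes.
load_test [Wed 18:00, Thu 14:00] → before → no.
lunch [Sat 04:00, Sun 12:00] → overlapped-by → yes.
onboarding [Tue 03:00, Wed 07:00] → before → no.
qa_pass [Thu 19:00, Sun 07:00] → contains → yes.
retro [Mon 19:00, Thu 12:00] → before → no.
soundcheck [Mon 08:00, Tue 06:00] → before → no.
sync_call [Mon 22:00, Wed 07:00] → before → no.
Result: design_review, interview, lunch, qa_pass.

design_review, interview, lunch, qa_pass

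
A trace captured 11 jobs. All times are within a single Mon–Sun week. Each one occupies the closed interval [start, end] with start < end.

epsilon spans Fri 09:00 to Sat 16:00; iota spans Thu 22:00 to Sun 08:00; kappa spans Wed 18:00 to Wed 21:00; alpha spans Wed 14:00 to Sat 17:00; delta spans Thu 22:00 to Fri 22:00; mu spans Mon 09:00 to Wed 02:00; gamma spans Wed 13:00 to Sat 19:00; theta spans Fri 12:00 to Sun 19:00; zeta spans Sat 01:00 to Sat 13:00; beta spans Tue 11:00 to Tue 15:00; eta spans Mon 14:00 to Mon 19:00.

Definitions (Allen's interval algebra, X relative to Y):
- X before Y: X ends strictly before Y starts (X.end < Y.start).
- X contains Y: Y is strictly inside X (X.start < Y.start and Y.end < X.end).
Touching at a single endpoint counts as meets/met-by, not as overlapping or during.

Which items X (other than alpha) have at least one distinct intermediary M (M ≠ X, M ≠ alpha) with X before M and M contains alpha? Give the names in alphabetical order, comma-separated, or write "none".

beta, eta, mu

Target alpha = [Wed 14:00, Sat 17:00].
Intermediaries M with M contains alpha: gamma.
Via gamma — items with X before gamma: beta, eta, mu.
Union: beta, eta, mu.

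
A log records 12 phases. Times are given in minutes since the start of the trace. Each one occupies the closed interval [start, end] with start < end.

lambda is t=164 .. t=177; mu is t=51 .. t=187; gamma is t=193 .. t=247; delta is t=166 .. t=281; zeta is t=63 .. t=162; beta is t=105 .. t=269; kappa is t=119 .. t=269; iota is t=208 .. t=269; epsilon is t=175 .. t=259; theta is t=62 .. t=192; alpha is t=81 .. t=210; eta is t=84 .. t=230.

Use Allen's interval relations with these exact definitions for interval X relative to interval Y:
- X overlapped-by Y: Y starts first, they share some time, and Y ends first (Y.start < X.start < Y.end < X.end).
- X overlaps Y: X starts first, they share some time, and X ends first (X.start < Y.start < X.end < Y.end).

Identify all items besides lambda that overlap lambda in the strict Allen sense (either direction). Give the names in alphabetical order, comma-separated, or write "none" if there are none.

delta, epsilon

Target lambda = [t=164, t=177].
alpha [t=81, t=210] → contains → no.
beta [t=105, t=269] → contains → no.
delta [t=166, t=281] → overlapped-by → yes.
epsilon [t=175, t=259] → overlapped-by → yes.
eta [t=84, t=230] → contains → no.
gamma [t=193, t=247] → after → no.
iota [t=208, t=269] → after → no.
kappa [t=119, t=269] → contains → no.
mu [t=51, t=187] → contains → no.
theta [t=62, t=192] → contains → no.
zeta [t=63, t=162] → before → no.
Result: delta, epsilon.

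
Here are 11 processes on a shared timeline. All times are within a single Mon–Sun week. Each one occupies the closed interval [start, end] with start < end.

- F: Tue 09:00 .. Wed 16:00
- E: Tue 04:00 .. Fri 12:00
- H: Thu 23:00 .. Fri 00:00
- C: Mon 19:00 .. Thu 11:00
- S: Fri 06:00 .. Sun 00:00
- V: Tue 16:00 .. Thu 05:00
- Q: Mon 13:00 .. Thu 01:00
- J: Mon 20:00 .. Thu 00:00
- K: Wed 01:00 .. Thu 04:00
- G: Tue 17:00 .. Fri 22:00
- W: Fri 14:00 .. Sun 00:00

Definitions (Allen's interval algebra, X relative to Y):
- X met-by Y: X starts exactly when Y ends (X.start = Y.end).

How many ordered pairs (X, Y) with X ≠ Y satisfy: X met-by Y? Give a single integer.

Checking all 110 ordered pairs for relation 'met-by'; matching pairs in alphabetical order:
No pair satisfies it.
Count: 0.

0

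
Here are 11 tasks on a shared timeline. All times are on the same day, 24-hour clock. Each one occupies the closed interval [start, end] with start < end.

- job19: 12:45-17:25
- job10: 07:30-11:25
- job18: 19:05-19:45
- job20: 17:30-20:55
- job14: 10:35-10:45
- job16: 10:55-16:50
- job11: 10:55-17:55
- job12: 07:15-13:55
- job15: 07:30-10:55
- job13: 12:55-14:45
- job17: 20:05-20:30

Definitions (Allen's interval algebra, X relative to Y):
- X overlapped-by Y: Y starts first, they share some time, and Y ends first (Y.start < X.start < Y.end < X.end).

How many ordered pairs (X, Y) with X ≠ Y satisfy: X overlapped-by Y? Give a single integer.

Checking all 110 ordered pairs for relation 'overlapped-by'; matching pairs in alphabetical order:
(job11, job10): job11 overlapped-by job10 ✓
(job11, job12): job11 overlapped-by job12 ✓
(job13, job12): job13 overlapped-by job12 ✓
(job16, job10): job16 overlapped-by job10 ✓
(job16, job12): job16 overlapped-by job12 ✓
(job19, job12): job19 overlapped-by job12 ✓
(job19, job16): job19 overlapped-by job16 ✓
(job20, job11): job20 overlapped-by job11 ✓
Count: 8.

8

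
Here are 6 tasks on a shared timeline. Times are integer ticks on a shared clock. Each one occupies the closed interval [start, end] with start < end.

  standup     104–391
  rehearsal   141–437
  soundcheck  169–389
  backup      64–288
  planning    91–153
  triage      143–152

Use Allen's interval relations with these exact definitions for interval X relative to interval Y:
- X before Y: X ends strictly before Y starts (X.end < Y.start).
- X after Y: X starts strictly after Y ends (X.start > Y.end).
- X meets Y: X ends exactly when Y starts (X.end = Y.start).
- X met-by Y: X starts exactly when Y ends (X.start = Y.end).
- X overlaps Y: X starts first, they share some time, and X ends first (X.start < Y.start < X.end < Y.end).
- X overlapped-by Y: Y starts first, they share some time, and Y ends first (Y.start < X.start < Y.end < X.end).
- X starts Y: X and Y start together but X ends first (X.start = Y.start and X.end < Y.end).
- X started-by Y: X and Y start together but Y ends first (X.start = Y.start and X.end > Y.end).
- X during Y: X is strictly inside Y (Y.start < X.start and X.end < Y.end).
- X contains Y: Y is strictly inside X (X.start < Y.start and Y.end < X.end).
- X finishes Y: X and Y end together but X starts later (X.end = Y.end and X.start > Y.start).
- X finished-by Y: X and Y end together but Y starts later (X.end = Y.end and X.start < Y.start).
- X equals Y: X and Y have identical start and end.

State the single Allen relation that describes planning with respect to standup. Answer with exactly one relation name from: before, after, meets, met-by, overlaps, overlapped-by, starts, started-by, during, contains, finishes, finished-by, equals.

overlaps

planning = [91, 153]; standup = [104, 391].
Compare endpoints: planning.start < standup.start, planning.start < standup.end, planning.end > standup.start, planning.end < standup.end.
That pattern is 'overlaps'.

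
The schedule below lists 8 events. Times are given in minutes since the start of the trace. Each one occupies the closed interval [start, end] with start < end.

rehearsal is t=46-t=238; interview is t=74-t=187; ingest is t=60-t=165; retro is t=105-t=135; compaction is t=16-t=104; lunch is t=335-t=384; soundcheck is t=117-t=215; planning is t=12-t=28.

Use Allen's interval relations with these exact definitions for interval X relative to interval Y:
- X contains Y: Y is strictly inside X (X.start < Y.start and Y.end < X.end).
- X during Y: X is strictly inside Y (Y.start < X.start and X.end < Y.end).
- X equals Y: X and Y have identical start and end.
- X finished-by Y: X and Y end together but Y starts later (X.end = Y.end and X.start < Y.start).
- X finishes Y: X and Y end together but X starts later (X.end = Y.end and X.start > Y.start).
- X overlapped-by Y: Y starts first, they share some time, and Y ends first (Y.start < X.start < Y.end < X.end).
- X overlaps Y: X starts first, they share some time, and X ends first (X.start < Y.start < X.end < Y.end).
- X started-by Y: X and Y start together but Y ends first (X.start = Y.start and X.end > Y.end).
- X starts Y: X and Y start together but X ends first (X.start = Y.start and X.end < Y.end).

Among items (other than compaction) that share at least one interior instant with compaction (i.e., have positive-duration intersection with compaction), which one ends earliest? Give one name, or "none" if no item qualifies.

planning

Target compaction = [t=16, t=104].
ingest [t=60, t=165] → overlapped-by → candidate.
interview [t=74, t=187] → overlapped-by → candidate.
lunch [t=335, t=384] → after → excluded.
planning [t=12, t=28] → overlaps → candidate.
rehearsal [t=46, t=238] → overlapped-by → candidate.
retro [t=105, t=135] → after → excluded.
soundcheck [t=117, t=215] → after → excluded.
Among candidates, earliest end is t=28 → planning.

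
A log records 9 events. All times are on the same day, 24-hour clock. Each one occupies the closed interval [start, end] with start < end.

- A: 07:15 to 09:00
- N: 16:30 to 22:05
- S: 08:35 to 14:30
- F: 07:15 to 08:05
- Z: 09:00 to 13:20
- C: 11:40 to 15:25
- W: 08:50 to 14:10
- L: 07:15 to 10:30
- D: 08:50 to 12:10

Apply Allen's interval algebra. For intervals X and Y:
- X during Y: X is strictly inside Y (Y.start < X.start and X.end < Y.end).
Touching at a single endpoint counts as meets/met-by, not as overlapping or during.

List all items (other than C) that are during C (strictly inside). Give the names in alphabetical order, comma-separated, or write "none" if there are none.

none

Target C = [11:40, 15:25].
A [07:15, 09:00] → before → no.
D [08:50, 12:10] → overlaps → no.
F [07:15, 08:05] → before → no.
L [07:15, 10:30] → before → no.
N [16:30, 22:05] → after → no.
S [08:35, 14:30] → overlaps → no.
W [08:50, 14:10] → overlaps → no.
Z [09:00, 13:20] → overlaps → no.
Result: none.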